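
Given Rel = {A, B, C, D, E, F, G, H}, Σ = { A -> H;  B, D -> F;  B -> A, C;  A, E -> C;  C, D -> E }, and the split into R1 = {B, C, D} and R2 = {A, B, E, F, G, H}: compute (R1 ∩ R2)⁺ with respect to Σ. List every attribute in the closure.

R1 ∩ R2 = {B}.
B → A, C applies, adding A, C
A → H applies, adding H
Closure: {A, B, C, H}.

A, B, C, H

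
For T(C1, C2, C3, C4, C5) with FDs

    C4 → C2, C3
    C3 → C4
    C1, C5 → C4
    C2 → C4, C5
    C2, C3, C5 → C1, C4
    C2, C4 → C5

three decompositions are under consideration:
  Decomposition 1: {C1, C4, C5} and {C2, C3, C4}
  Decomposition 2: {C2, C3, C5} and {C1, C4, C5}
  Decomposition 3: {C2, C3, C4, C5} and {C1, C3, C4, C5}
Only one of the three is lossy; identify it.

Decomposition 1: common = {C4}, closure = {C1, C2, C3, C4, C5} → lossless.
Decomposition 2: common = {C5}, closure = {C5} → lossy.
Decomposition 3: common = {C3, C4, C5}, closure = {C1, C2, C3, C4, C5} → lossless.

Decomposition 2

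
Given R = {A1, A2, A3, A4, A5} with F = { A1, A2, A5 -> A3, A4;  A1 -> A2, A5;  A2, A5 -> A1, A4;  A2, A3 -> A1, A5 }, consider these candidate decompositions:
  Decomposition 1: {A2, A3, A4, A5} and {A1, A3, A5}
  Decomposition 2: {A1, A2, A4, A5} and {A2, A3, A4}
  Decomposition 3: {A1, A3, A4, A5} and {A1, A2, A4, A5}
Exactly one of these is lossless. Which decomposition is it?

Decomposition 3

Decomposition 1: common = {A3, A5}, closure = {A3, A5} → lossy.
Decomposition 2: common = {A2, A4}, closure = {A2, A4} → lossy.
Decomposition 3: common = {A1, A4, A5}, closure = {A1, A2, A3, A4, A5} → lossless.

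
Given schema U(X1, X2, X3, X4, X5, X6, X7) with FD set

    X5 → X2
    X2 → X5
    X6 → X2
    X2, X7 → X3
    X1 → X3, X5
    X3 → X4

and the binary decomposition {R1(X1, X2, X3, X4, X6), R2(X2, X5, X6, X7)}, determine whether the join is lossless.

No

Common attributes: R1 ∩ R2 = {X2, X6}.
Closure of {X2, X6}: X2 → X5 applies, adding X5. So (X2, X6)⁺ = {X2, X5, X6}.
The closure contains neither all of R1 = {X1, X2, X3, X4, X6} nor all of R2 = {X2, X5, X6, X7}, so the common attributes are not a superkey of either fragment. The join is lossy.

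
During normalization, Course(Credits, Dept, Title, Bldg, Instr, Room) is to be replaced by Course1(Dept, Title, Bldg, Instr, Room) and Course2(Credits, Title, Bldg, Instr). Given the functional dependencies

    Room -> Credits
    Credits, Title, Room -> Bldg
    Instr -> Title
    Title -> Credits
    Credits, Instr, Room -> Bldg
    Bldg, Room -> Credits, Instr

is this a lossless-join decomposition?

Common attributes: Course1 ∩ Course2 = {Title, Bldg, Instr}.
Closure of {Title, Bldg, Instr}: Title → Credits applies, adding Credits. So (Title, Bldg, Instr)⁺ = {Credits, Title, Bldg, Instr}.
This closure contains every attribute of Course2, so Course1 ∩ Course2 → Course2. The join is lossless.

Yes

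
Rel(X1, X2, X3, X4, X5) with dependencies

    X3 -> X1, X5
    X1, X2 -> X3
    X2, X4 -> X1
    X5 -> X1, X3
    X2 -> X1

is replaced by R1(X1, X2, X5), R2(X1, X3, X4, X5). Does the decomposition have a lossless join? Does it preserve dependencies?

Lossless test: (X1, X5)⁺ = {X1, X3, X5}, which is a superkey of neither fragment — lossy.
Dependency preservation: X1, X2 → X3; X2, X4 → X1 are not contained in any single fragment, but the restricted closure of each left-hand side across the fragments still reaches the right-hand side; the remaining FDs each lie inside some fragment. All dependencies are preserved.

lossy but dependency-preserving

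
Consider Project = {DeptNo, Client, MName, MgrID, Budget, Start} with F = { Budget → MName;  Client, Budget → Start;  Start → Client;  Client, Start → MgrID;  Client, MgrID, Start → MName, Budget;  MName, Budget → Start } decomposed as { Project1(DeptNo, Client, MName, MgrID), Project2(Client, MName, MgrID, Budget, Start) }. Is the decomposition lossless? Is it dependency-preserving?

Lossless test: (Client, MName, MgrID)⁺ = {Client, MName, MgrID}, which is a superkey of neither fragment — lossy.
Dependency preservation: every FD's attributes lie within a single fragment, so each can be enforced locally — preserved.

lossy but dependency-preserving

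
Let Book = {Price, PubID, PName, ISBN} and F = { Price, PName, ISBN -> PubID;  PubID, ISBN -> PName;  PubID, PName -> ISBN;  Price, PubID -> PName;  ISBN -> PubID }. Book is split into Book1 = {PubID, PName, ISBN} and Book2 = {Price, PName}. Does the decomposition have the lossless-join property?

No

Common attributes: Book1 ∩ Book2 = {PName}.
No dependency enlarges {PName}, so (PName)⁺ = {PName}.
The closure contains neither all of Book1 = {PubID, PName, ISBN} nor all of Book2 = {Price, PName}, so the common attributes are not a superkey of either fragment. The join is lossy.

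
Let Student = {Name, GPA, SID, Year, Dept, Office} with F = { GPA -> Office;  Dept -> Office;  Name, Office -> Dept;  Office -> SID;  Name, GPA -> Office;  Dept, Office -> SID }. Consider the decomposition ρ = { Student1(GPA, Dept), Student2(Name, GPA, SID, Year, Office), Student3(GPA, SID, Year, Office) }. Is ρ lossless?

Chase test. Columns are Name, GPA, SID, Year, Dept, Office; row i has aⱼ where attribute j ∈ Studenti, else bᵢⱼ.
Initial tableau (one row per fragment):
  row 1: b11 a2 b13 b14 a5 b16
  row 2: a1 a2 a3 a4 b25 a6
  row 3: b31 a2 a3 a4 b35 a6
Rows 1 and 2 agree on GPA; apply GPA→Office and equate their Office entries.
Rows 1 and 2 agree on Office; apply Office→SID and equate their SID entries.
No row becomes fully distinguished — the join is lossy.

No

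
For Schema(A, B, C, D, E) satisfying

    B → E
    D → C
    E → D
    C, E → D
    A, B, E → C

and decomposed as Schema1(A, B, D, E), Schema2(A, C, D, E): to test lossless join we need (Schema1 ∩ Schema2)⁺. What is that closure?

A, C, D, E

Schema1 ∩ Schema2 = {A, D, E}.
D → C applies, adding C
Closure: {A, C, D, E}.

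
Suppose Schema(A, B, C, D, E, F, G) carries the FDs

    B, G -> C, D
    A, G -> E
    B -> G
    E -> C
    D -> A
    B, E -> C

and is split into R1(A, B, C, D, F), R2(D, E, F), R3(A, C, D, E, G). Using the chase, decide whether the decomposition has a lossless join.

No

Chase test. Columns are A, B, C, D, E, F, G; row i has aⱼ where attribute j ∈ Ri, else bᵢⱼ.
Initial tableau (one row per fragment):
  row 1: a1 a2 a3 a4 b15 a6 b17
  row 2: b21 b22 b23 a4 a5 a6 b27
  row 3: a1 b32 a3 a4 a5 b36 a7
Rows 2 and 3 agree on E; apply E→C and equate their C entries.
Rows 1 and 2 agree on D; apply D→A and equate their A entries.
No row becomes fully distinguished — the join is lossy.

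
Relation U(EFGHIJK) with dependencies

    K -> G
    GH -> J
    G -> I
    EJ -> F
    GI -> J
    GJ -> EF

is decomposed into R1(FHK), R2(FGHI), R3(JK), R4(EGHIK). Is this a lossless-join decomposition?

Yes

Chase test. Columns are EFGHIJK; row i has aⱼ where attribute j ∈ Ri, else bᵢⱼ.
Initial tableau (one row per fragment):
  row 1: b11 a2 b13 a4 b15 b16 a7
  row 2: b21 a2 a3 a4 a5 b26 b27
  row 3: b31 b32 b33 b34 b35 a6 a7
  row 4: a1 b42 a3 a4 a5 b46 a7
Rows 1 and 3 agree on K; apply K→G and equate their G entries.
Rows 1 and 4 agree on K; apply K→G and equate their G entries.
Rows 1 and 2 agree on GH; apply GH→J and equate their J entries.
Rows 1 and 4 agree on GH; apply GH→J and equate their J entries.
Rows 1 and 2 agree on G; apply G→I and equate their I entries.
Rows 1 and 3 agree on G; apply G→I and equate their I entries.
Rows 1 and 3 agree on GI; apply GI→J and equate their J entries.
Rows 1 and 2 agree on GJ; apply GJ→EF and equate their EF entries.
Rows 1 and 3 agree on GJ; apply GJ→EF and equate their EF entries.
Rows 1 and 4 agree on GJ; apply GJ→EF and equate their EF entries.
Row 1 is now all distinguished symbols — the join is lossless.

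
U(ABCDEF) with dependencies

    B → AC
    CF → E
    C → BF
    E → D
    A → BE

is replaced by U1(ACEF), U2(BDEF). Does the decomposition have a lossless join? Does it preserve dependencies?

Lossless test: (EF)⁺ = {DEF}, which is a superkey of neither fragment — lossy.
Dependency preservation: the restricted closure of {B} across the fragments never reaches {AC}, so B → AC cannot be enforced without a join — not preserved.

lossy and not dependency-preserving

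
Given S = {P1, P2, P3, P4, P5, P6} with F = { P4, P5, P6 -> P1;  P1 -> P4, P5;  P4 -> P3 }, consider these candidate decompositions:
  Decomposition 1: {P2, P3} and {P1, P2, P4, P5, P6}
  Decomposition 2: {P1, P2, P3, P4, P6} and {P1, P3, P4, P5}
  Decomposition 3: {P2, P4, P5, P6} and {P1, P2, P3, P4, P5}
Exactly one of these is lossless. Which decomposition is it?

Decomposition 1: common = {P2}, closure = {P2} → lossy.
Decomposition 2: common = {P1, P3, P4}, closure = {P1, P3, P4, P5} → lossless.
Decomposition 3: common = {P2, P4, P5}, closure = {P2, P3, P4, P5} → lossy.

Decomposition 2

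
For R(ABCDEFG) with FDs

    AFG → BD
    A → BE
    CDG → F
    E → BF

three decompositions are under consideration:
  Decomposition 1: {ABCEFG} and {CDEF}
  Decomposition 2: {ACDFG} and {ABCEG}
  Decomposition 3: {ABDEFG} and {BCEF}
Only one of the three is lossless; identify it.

Decomposition 1: common = {CEF}, closure = {BCEF} → lossy.
Decomposition 2: common = {ACG}, closure = {ABCDEFG} → lossless.
Decomposition 3: common = {BEF}, closure = {BEF} → lossy.

Decomposition 2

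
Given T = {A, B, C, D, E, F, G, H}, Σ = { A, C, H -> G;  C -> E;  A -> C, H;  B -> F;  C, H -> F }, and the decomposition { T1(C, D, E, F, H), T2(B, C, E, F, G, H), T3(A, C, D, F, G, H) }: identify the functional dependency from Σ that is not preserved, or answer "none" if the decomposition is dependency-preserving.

none

A, C, H → G lies within T3.
C → E lies within T1.
A → C, H lies within T3.
B → F lies within T2.
C, H → F lies within T1.
Every dependency is enforceable on the fragments, so the decomposition is dependency-preserving.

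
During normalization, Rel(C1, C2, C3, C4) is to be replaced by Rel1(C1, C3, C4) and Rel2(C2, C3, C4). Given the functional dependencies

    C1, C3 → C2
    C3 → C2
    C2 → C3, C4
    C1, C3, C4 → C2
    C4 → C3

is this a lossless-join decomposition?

Yes

Common attributes: Rel1 ∩ Rel2 = {C3, C4}.
Closure of {C3, C4}: C3 → C2 applies, adding C2. So (C3, C4)⁺ = {C2, C3, C4}.
This closure contains every attribute of Rel2, so Rel1 ∩ Rel2 → Rel2. The join is lossless.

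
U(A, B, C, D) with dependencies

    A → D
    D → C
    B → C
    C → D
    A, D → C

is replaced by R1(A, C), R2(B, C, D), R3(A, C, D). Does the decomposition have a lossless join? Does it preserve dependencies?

Lossless test (chase): Rows 1 and 3 agree on A; apply A→D and equate their D entries. No row becomes fully distinguished — the join is lossy.
Dependency preservation: every FD's attributes lie within a single fragment, so each can be enforced locally — preserved.

lossy but dependency-preserving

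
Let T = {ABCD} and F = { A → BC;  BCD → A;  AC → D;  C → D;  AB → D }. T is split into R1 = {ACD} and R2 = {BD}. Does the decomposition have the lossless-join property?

No

Common attributes: R1 ∩ R2 = {D}.
No dependency enlarges {D}, so (D)⁺ = {D}.
The closure contains neither all of R1 = {ACD} nor all of R2 = {BD}, so the common attributes are not a superkey of either fragment. The join is lossy.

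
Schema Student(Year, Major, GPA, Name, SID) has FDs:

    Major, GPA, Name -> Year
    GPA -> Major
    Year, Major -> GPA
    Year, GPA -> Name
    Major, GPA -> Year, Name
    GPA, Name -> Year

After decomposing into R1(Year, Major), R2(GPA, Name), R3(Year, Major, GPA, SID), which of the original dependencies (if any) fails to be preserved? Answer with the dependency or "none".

none

Major, GPA, Name → Year: restricted closure across fragments reaches Year.
GPA → Major lies within R3.
Year, Major → GPA lies within R3.
Year, GPA → Name: restricted closure across fragments reaches Name.
Major, GPA → Year, Name: restricted closure across fragments reaches Year, Name.
GPA, Name → Year: restricted closure across fragments reaches Year.
Every dependency is enforceable on the fragments, so the decomposition is dependency-preserving.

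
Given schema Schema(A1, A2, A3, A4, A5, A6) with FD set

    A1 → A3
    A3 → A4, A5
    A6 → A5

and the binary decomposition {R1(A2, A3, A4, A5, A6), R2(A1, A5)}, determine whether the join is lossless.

Common attributes: R1 ∩ R2 = {A5}.
No dependency enlarges {A5}, so (A5)⁺ = {A5}.
The closure contains neither all of R1 = {A2, A3, A4, A5, A6} nor all of R2 = {A1, A5}, so the common attributes are not a superkey of either fragment. The join is lossy.

No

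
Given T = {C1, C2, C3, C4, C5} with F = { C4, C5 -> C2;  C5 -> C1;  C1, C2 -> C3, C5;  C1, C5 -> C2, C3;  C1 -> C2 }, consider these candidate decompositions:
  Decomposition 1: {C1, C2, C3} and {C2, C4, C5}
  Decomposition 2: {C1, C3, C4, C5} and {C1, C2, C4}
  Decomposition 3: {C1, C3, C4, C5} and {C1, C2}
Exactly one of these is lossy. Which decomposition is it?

Decomposition 1

Decomposition 1: common = {C2}, closure = {C2} → lossy.
Decomposition 2: common = {C1, C4}, closure = {C1, C2, C3, C4, C5} → lossless.
Decomposition 3: common = {C1}, closure = {C1, C2, C3, C5} → lossless.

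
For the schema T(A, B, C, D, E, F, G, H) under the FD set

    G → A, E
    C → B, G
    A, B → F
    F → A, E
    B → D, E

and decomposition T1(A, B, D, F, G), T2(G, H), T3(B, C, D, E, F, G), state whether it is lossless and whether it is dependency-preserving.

lossy but dependency-preserving

Lossless test (chase): Rows 1 and 2 agree on G; apply G→A, E and equate their A, E entries. Rows 1 and 3 agree on G; apply G→A, E and equate their A, E entries. No row becomes fully distinguished — the join is lossy.
Dependency preservation: G → A, E; F → A, E are not contained in any single fragment, but the restricted closure of each left-hand side across the fragments still reaches the right-hand side; the remaining FDs each lie inside some fragment. All dependencies are preserved.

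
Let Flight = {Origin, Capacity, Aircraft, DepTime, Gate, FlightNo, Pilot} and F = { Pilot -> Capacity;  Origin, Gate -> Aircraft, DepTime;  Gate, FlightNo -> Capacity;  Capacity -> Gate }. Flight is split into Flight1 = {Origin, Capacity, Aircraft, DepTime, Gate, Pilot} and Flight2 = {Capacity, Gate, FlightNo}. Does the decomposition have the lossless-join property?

No

Common attributes: Flight1 ∩ Flight2 = {Capacity, Gate}.
No dependency enlarges {Capacity, Gate}, so (Capacity, Gate)⁺ = {Capacity, Gate}.
The closure contains neither all of Flight1 = {Origin, Capacity, Aircraft, DepTime, Gate, Pilot} nor all of Flight2 = {Capacity, Gate, FlightNo}, so the common attributes are not a superkey of either fragment. The join is lossy.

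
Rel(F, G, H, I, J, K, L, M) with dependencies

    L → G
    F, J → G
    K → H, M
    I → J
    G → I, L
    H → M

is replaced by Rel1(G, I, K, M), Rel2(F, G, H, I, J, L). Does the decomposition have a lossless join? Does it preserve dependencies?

Lossless test: (G, I)⁺ = {G, I, J, L}, which is a superkey of neither fragment — lossy.
Dependency preservation: the restricted closure of {K} across the fragments never reaches {H, M}, so K → H, M cannot be enforced without a join — not preserved.

lossy and not dependency-preserving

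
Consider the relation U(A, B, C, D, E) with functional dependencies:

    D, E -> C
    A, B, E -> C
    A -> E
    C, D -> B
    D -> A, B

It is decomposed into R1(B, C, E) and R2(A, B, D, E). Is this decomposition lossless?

Common attributes: R1 ∩ R2 = {B, E}.
No dependency enlarges {B, E}, so (B, E)⁺ = {B, E}.
The closure contains neither all of R1 = {B, C, E} nor all of R2 = {A, B, D, E}, so the common attributes are not a superkey of either fragment. The join is lossy.

No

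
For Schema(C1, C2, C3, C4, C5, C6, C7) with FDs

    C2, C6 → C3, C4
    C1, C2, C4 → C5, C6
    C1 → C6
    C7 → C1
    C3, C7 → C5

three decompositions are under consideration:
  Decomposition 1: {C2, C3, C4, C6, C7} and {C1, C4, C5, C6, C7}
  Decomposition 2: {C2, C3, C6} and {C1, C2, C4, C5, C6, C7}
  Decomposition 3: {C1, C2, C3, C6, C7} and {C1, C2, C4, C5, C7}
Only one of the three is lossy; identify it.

Decomposition 1

Decomposition 1: common = {C4, C6, C7}, closure = {C1, C4, C6, C7} → lossy.
Decomposition 2: common = {C2, C6}, closure = {C2, C3, C4, C6} → lossless.
Decomposition 3: common = {C1, C2, C7}, closure = {C1, C2, C3, C4, C5, C6, C7} → lossless.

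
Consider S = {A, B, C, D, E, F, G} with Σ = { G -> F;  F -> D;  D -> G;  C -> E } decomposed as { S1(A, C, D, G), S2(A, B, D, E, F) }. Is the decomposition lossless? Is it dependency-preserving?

Lossless test: (A, D)⁺ = {A, D, F, G}, which is a superkey of neither fragment — lossy.
Dependency preservation: the restricted closure of {C} across the fragments never reaches {E}, so C → E cannot be enforced without a join — not preserved.

lossy and not dependency-preserving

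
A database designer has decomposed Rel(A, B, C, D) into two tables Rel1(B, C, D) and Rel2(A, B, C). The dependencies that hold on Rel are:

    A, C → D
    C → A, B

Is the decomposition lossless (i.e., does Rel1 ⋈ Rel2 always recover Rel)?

Common attributes: Rel1 ∩ Rel2 = {B, C}.
Closure of {B, C}: C → A, B applies, adding A; A, C → D applies, adding D. So (B, C)⁺ = {A, B, C, D}.
This closure contains every attribute of Rel1, so Rel1 ∩ Rel2 → Rel1. The join is lossless.

Yes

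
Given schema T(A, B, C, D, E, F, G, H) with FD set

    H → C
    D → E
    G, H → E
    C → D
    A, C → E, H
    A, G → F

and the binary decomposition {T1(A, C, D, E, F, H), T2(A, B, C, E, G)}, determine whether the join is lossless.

No

Common attributes: T1 ∩ T2 = {A, C, E}.
Closure of {A, C, E}: C → D applies, adding D; A, C → E, H applies, adding H. So (A, C, E)⁺ = {A, C, D, E, H}.
The closure contains neither all of T1 = {A, C, D, E, F, H} nor all of T2 = {A, B, C, E, G}, so the common attributes are not a superkey of either fragment. The join is lossy.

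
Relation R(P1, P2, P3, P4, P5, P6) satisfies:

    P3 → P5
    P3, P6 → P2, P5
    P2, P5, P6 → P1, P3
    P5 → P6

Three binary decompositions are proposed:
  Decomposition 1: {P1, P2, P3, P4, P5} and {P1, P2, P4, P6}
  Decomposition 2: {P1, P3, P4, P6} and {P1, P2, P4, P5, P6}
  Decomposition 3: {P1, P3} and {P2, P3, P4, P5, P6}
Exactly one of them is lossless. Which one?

Decomposition 3

Decomposition 1: common = {P1, P2, P4}, closure = {P1, P2, P4} → lossy.
Decomposition 2: common = {P1, P4, P6}, closure = {P1, P4, P6} → lossy.
Decomposition 3: common = {P3}, closure = {P1, P2, P3, P5, P6} → lossless.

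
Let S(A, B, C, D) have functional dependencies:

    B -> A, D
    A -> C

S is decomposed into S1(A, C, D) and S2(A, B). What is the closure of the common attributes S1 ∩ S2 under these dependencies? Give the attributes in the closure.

S1 ∩ S2 = {A}.
A → C applies, adding C
Closure: {A, C}.

A, C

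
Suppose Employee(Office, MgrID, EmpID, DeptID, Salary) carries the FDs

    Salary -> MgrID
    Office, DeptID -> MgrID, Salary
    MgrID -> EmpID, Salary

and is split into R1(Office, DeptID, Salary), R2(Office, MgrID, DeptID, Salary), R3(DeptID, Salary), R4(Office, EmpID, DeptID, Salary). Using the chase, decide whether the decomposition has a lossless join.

Chase test. Columns are Office, MgrID, EmpID, DeptID, Salary; row i has aⱼ where attribute j ∈ Ri, else bᵢⱼ.
Initial tableau (one row per fragment):
  row 1: a1 b12 b13 a4 a5
  row 2: a1 a2 b23 a4 a5
  row 3: b31 b32 b33 a4 a5
  row 4: a1 b42 a3 a4 a5
Rows 1 and 2 agree on Salary; apply Salary→MgrID and equate their MgrID entries.
Rows 1 and 3 agree on Salary; apply Salary→MgrID and equate their MgrID entries.
Rows 1 and 4 agree on Salary; apply Salary→MgrID and equate their MgrID entries.
Rows 1 and 2 agree on MgrID; apply MgrID→EmpID, Salary and equate their EmpID, Salary entries.
Rows 1 and 3 agree on MgrID; apply MgrID→EmpID, Salary and equate their EmpID, Salary entries.
Rows 1 and 4 agree on MgrID; apply MgrID→EmpID, Salary and equate their EmpID, Salary entries.
Row 1 is now all distinguished symbols — the join is lossless.

Yes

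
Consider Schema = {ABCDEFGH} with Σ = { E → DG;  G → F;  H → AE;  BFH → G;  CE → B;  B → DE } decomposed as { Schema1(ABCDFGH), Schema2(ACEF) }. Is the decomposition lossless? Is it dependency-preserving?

Lossless test: (ACF)⁺ = {ACF}, which is a superkey of neither fragment — lossy.
Dependency preservation: the restricted closure of {E} across the fragments never reaches {DG}, so E → DG cannot be enforced without a join — not preserved.

lossy and not dependency-preserving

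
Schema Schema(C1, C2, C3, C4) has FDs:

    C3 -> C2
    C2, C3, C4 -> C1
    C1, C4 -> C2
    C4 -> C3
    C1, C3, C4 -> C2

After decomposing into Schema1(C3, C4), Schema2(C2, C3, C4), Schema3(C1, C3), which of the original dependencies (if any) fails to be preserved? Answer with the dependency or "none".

C2, C3, C4 -> C1

Check C2, C3, C4 → C1: no single fragment contains all of {C1, C2, C3, C4}, and the restricted closure of {C2, C3, C4} across the fragments never reaches {C1}.
C3 → C2 is preserved.
C1, C4 → C2 is preserved.
C4 → C3 is preserved.
C1, C3, C4 → C2 is preserved.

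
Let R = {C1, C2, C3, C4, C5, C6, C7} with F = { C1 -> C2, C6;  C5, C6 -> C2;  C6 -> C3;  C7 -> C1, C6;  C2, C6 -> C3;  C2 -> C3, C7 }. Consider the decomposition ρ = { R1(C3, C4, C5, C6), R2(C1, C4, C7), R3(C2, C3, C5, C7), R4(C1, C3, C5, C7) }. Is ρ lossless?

Chase test. Columns are C1, C2, C3, C4, C5, C6, C7; row i has aⱼ where attribute j ∈ Ri, else bᵢⱼ.
Initial tableau (one row per fragment):
  row 1: b11 b12 a3 a4 a5 a6 b17
  row 2: a1 b22 b23 a4 b25 b26 a7
  row 3: b31 a2 a3 b34 a5 b36 a7
  row 4: a1 b42 a3 b44 a5 b46 a7
Rows 2 and 4 agree on C1; apply C1→C2, C6 and equate their C2, C6 entries.
Rows 2 and 4 agree on C6; apply C6→C3 and equate their C3 entries.
Rows 2 and 3 agree on C7; apply C7→C1, C6 and equate their C1, C6 entries.
Rows 2 and 3 agree on C1; apply C1→C2, C6 and equate their C2, C6 entries.
No row becomes fully distinguished — the join is lossy.

No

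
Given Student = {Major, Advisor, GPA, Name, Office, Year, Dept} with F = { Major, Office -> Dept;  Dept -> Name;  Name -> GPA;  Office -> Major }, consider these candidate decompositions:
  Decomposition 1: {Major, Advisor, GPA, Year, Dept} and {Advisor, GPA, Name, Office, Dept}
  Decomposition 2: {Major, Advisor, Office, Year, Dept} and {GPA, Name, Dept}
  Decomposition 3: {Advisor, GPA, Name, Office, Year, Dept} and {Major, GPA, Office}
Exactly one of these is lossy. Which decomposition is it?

Decomposition 1

Decomposition 1: common = {Advisor, GPA, Dept}, closure = {Advisor, GPA, Name, Dept} → lossy.
Decomposition 2: common = {Dept}, closure = {GPA, Name, Dept} → lossless.
Decomposition 3: common = {GPA, Office}, closure = {Major, GPA, Name, Office, Dept} → lossless.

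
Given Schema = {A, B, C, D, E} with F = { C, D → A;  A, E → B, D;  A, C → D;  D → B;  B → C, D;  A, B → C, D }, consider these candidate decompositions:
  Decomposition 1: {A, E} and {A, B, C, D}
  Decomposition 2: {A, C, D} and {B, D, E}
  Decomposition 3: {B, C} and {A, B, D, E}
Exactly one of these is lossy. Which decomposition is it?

Decomposition 1

Decomposition 1: common = {A}, closure = {A} → lossy.
Decomposition 2: common = {D}, closure = {A, B, C, D} → lossless.
Decomposition 3: common = {B}, closure = {A, B, C, D} → lossless.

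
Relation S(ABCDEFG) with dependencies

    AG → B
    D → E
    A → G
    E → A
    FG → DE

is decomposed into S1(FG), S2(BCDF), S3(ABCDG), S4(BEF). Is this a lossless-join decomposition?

No

Chase test. Columns are ABCDEFG; row i has aⱼ where attribute j ∈ Si, else bᵢⱼ.
Initial tableau (one row per fragment):
  row 1: b11 b12 b13 b14 b15 a6 a7
  row 2: b21 a2 a3 a4 b25 a6 b27
  row 3: a1 a2 a3 a4 b35 b36 a7
  row 4: b41 a2 b43 b44 a5 a6 b47
Rows 2 and 3 agree on D; apply D→E and equate their E entries.
Rows 2 and 3 agree on E; apply E→A and equate their A entries.
Rows 2 and 3 agree on A; apply A→G and equate their G entries.
Rows 1 and 2 agree on FG; apply FG→DE and equate their DE entries.
Rows 1 and 2 agree on E; apply E→A and equate their A entries.
Rows 1 and 2 agree on AG; apply AG→B and equate their B entries.
No row becomes fully distinguished — the join is lossy.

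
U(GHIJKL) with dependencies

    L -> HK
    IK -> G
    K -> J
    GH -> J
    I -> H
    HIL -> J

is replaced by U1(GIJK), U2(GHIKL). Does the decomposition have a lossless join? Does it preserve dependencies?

Lossless test: (GIK)⁺ = {GHIJK}, which contains all of one fragment — lossless.
Dependency preservation: the restricted closure of {GH} across the fragments never reaches {J}, so GH → J cannot be enforced without a join — not preserved.

lossless but not dependency-preserving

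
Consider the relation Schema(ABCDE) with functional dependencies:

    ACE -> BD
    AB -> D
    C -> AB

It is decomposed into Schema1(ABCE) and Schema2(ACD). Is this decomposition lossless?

Common attributes: Schema1 ∩ Schema2 = {AC}.
Closure of {AC}: C → AB applies, adding B; AB → D applies, adding D. So (AC)⁺ = {ABCD}.
This closure contains every attribute of Schema2, so Schema1 ∩ Schema2 → Schema2. The join is lossless.

Yes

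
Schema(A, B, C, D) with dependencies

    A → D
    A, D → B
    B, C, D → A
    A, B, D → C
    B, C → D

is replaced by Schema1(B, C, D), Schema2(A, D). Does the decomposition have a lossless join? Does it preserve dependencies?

Lossless test: (D)⁺ = {D}, which is a superkey of neither fragment — lossy.
Dependency preservation: the restricted closure of {A, D} across the fragments never reaches {B}, so A, D → B cannot be enforced without a join — not preserved.

lossy and not dependency-preserving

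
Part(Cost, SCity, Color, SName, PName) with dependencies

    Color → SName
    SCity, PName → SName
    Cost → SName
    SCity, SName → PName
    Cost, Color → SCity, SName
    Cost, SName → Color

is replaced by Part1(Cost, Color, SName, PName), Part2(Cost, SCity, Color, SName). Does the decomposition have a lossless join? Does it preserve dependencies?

Lossless test: (Cost, Color, SName)⁺ = {Cost, SCity, Color, SName, PName}, which contains all of one fragment — lossless.
Dependency preservation: the restricted closure of {SCity, PName} across the fragments never reaches {SName}, so SCity, PName → SName cannot be enforced without a join — not preserved.

lossless but not dependency-preserving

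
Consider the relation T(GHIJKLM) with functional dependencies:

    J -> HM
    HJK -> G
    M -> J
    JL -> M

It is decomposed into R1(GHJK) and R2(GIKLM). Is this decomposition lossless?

Common attributes: R1 ∩ R2 = {GK}.
No dependency enlarges {GK}, so (GK)⁺ = {GK}.
The closure contains neither all of R1 = {GHJK} nor all of R2 = {GIKLM}, so the common attributes are not a superkey of either fragment. The join is lossy.

No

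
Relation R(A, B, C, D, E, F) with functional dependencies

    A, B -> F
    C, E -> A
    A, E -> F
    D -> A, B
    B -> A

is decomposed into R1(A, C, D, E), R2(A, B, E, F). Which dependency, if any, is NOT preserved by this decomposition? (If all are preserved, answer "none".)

D -> A, B

Check D → A, B: no single fragment contains all of {A, B, D}, and the restricted closure of {D} across the fragments never reaches {A, B}.
A, B → F is preserved.
C, E → A is preserved.
A, E → F is preserved.
B → A is preserved.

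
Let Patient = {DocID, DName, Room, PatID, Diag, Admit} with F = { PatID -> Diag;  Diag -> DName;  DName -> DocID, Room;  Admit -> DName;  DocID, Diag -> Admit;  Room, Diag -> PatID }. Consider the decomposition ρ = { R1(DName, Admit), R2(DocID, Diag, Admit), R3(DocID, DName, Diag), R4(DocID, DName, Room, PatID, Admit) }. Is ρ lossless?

No

Chase test. Columns are DocID, DName, Room, PatID, Diag, Admit; row i has aⱼ where attribute j ∈ Ri, else bᵢⱼ.
Initial tableau (one row per fragment):
  row 1: b11 a2 b13 b14 b15 a6
  row 2: a1 b22 b23 b24 a5 a6
  row 3: a1 a2 b33 b34 a5 b36
  row 4: a1 a2 a3 a4 b45 a6
Rows 2 and 3 agree on Diag; apply Diag→DName and equate their DName entries.
Rows 1 and 2 agree on DName; apply DName→DocID, Room and equate their DocID, Room entries.
Rows 1 and 3 agree on DName; apply DName→DocID, Room and equate their DocID, Room entries.
Rows 1 and 4 agree on DName; apply DName→DocID, Room and equate their DocID, Room entries.
Rows 2 and 3 agree on DocID, Diag; apply DocID, Diag→Admit and equate their Admit entries.
Rows 2 and 3 agree on Room, Diag; apply Room, Diag→PatID and equate their PatID entries.
No row becomes fully distinguished — the join is lossy.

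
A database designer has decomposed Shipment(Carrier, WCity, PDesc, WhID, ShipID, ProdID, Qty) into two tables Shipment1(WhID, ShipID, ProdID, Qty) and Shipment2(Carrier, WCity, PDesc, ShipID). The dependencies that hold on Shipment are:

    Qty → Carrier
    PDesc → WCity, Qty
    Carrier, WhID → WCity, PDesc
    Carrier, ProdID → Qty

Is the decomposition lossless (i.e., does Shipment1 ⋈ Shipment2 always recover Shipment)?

Common attributes: Shipment1 ∩ Shipment2 = {ShipID}.
No dependency enlarges {ShipID}, so (ShipID)⁺ = {ShipID}.
The closure contains neither all of Shipment1 = {WhID, ShipID, ProdID, Qty} nor all of Shipment2 = {Carrier, WCity, PDesc, ShipID}, so the common attributes are not a superkey of either fragment. The join is lossy.

No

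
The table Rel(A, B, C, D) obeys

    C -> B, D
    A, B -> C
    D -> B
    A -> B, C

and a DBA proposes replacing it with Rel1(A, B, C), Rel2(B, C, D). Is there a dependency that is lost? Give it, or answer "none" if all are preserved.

none

C → B, D lies within Rel2.
A, B → C lies within Rel1.
D → B lies within Rel2.
A → B, C lies within Rel1.
Every dependency is enforceable on the fragments, so the decomposition is dependency-preserving.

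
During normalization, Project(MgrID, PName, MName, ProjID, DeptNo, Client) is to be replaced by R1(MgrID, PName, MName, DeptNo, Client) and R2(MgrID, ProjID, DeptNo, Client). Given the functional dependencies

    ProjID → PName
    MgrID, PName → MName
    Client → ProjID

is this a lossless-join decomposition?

Common attributes: R1 ∩ R2 = {MgrID, DeptNo, Client}.
Closure of {MgrID, DeptNo, Client}: Client → ProjID applies, adding ProjID; ProjID → PName applies, adding PName; MgrID, PName → MName applies, adding MName. So (MgrID, DeptNo, Client)⁺ = {MgrID, PName, MName, ProjID, DeptNo, Client}.
This closure contains every attribute of R1, so R1 ∩ R2 → R1. The join is lossless.

Yes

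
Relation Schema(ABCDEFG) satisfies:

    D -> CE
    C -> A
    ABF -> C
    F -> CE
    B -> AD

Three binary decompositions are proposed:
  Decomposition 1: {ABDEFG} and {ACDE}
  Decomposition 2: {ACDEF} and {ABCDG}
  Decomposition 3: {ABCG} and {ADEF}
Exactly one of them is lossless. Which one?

Decomposition 1

Decomposition 1: common = {ADE}, closure = {ACDE} → lossless.
Decomposition 2: common = {ACD}, closure = {ACDE} → lossy.
Decomposition 3: common = {A}, closure = {A} → lossy.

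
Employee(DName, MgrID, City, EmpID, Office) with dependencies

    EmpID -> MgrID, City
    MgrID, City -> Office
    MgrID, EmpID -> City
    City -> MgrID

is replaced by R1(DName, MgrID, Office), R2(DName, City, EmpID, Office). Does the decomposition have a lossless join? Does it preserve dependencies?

Lossless test: (DName, Office)⁺ = {DName, Office}, which is a superkey of neither fragment — lossy.
Dependency preservation: the restricted closure of {EmpID} across the fragments never reaches {MgrID, City}, so EmpID → MgrID, City cannot be enforced without a join — not preserved.

lossy and not dependency-preserving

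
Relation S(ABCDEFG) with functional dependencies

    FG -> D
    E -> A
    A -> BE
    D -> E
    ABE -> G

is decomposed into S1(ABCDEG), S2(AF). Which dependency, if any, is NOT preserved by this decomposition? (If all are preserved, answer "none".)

Check FG → D: no single fragment contains all of {DFG}, and the restricted closure of {FG} across the fragments never reaches {D}.
E → A is preserved.
A → BE is preserved.
D → E is preserved.
ABE → G is preserved.

FG -> D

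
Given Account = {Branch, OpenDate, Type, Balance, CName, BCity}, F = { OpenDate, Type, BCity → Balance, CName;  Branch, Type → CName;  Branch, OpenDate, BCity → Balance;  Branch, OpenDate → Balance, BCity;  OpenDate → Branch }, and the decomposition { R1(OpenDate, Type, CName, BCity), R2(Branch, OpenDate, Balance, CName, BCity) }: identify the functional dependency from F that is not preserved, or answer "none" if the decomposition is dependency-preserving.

Check Branch, Type → CName: no single fragment contains all of {Branch, Type, CName}, and the restricted closure of {Branch, Type} across the fragments never reaches {CName}.
OpenDate, Type, BCity → Balance, CName is preserved.
Branch, OpenDate, BCity → Balance is preserved.
Branch, OpenDate → Balance, BCity is preserved.
OpenDate → Branch is preserved.

Branch, Type → CName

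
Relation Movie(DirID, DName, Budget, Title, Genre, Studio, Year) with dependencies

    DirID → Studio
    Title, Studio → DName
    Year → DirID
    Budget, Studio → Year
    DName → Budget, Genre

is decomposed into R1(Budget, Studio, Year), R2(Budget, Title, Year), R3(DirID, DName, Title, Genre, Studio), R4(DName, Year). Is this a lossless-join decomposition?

Yes

Chase test. Columns are DirID, DName, Budget, Title, Genre, Studio, Year; row i has aⱼ where attribute j ∈ Ri, else bᵢⱼ.
Initial tableau (one row per fragment):
  row 1: b11 b12 a3 b14 b15 a6 a7
  row 2: b21 b22 a3 a4 b25 b26 a7
  row 3: a1 a2 b33 a4 a5 a6 b37
  row 4: b41 a2 b43 b44 b45 b46 a7
Rows 1 and 2 agree on Year; apply Year→DirID and equate their DirID entries.
Rows 1 and 4 agree on Year; apply Year→DirID and equate their DirID entries.
Rows 3 and 4 agree on DName; apply DName→Budget, Genre and equate their Budget, Genre entries.
Rows 1 and 2 agree on DirID; apply DirID→Studio and equate their Studio entries.
Rows 1 and 4 agree on DirID; apply DirID→Studio and equate their Studio entries.
Rows 2 and 3 agree on Title, Studio; apply Title, Studio→DName and equate their DName entries.
Rows 3 and 4 agree on Budget, Studio; apply Budget, Studio→Year and equate their Year entries.
Rows 2 and 3 agree on DName; apply DName→Budget, Genre and equate their Budget, Genre entries.
Rows 1 and 3 agree on Year; apply Year→DirID and equate their DirID entries.
Row 2 is now all distinguished symbols — the join is lossless.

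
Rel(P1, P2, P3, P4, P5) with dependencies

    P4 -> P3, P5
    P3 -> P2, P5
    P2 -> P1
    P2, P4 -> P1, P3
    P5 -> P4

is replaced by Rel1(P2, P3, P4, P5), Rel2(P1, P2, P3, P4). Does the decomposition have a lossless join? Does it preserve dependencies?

lossless and dependency-preserving

Lossless test: (P2, P3, P4)⁺ = {P1, P2, P3, P4, P5}, which contains all of one fragment — lossless.
Dependency preservation: every FD's attributes lie within a single fragment, so each can be enforced locally — preserved.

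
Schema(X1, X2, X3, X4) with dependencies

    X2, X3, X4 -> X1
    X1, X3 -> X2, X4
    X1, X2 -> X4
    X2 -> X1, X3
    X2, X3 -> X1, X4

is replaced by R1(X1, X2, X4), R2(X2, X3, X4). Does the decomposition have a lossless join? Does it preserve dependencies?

Lossless test: (X2, X4)⁺ = {X1, X2, X3, X4}, which contains all of one fragment — lossless.
Dependency preservation: the restricted closure of {X1, X3} across the fragments never reaches {X2, X4}, so X1, X3 → X2, X4 cannot be enforced without a join — not preserved.

lossless but not dependency-preserving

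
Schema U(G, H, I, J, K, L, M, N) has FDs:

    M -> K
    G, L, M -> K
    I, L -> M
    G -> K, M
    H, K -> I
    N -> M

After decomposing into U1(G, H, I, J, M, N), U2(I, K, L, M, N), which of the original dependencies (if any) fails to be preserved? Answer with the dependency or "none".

Check H, K → I: no single fragment contains all of {H, I, K}, and the restricted closure of {H, K} across the fragments never reaches {I}.
M → K is preserved.
G, L, M → K is preserved.
I, L → M is preserved.
G → K, M is preserved.
N → M is preserved.

H, K -> I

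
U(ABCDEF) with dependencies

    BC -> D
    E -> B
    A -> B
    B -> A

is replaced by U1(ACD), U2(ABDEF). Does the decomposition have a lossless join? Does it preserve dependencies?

Lossless test: (AD)⁺ = {ABD}, which is a superkey of neither fragment — lossy.
Dependency preservation: BC → D is not contained in any single fragment, but the restricted closure of its left-hand side across the fragments still reaches the right-hand side; the remaining FDs each lie inside some fragment. All dependencies are preserved.

lossy but dependency-preserving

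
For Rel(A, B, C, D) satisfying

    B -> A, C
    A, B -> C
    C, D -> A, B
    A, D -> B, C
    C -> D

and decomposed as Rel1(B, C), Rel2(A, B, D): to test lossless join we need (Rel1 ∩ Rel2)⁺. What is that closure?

Rel1 ∩ Rel2 = {B}.
B → A, C applies, adding A, C
C → D applies, adding D
Closure: {A, B, C, D}.

A, B, C, D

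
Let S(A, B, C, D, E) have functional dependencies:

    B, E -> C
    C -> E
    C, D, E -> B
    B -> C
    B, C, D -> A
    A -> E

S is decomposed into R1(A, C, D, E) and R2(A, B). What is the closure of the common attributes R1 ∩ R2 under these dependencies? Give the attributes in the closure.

A, E

R1 ∩ R2 = {A}.
A → E applies, adding E
Closure: {A, E}.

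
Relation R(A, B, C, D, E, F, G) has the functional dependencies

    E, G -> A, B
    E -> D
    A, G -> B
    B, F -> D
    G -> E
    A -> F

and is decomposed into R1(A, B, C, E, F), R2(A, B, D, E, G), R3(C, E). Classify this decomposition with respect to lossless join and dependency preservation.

Lossless test (chase): Rows 1 and 2 agree on E; apply E→D and equate their D entries. Rows 1 and 3 agree on E; apply E→D and equate their D entries. Rows 1 and 2 agree on A; apply A→F and equate their F entries. No row becomes fully distinguished — the join is lossy.
Dependency preservation: the restricted closure of {B, F} across the fragments never reaches {D}, so B, F → D cannot be enforced without a join — not preserved.

lossy and not dependency-preserving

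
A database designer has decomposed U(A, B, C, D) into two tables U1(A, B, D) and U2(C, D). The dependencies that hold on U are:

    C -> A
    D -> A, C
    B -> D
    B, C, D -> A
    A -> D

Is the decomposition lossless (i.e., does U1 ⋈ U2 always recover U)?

Common attributes: U1 ∩ U2 = {D}.
Closure of {D}: D → A, C applies, adding A, C. So (D)⁺ = {A, C, D}.
This closure contains every attribute of U2, so U1 ∩ U2 → U2. The join is lossless.

Yes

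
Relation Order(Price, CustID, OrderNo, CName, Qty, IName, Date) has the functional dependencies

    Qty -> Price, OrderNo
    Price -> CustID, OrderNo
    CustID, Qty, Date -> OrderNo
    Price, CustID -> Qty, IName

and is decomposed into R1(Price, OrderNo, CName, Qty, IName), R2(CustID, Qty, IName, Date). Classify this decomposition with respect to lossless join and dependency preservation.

lossy but dependency-preserving

Lossless test: (Qty, IName)⁺ = {Price, CustID, OrderNo, Qty, IName}, which is a superkey of neither fragment — lossy.
Dependency preservation: Price → CustID, OrderNo; CustID, Qty, Date → OrderNo; Price, CustID → Qty, IName are not contained in any single fragment, but the restricted closure of each left-hand side across the fragments still reaches the right-hand side; the remaining FDs each lie inside some fragment. All dependencies are preserved.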